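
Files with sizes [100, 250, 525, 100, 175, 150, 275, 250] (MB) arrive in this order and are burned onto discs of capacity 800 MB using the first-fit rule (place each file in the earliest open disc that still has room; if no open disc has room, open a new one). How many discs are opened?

  100 → disc 1 (new)  [load 100/800]
  250 → disc 1  [load 350/800]
  525 → disc 2 (new)  [load 525/800]
  100 → disc 1  [load 450/800]
  175 → disc 1  [load 625/800]
  150 → disc 1  [load 775/800]
  275 → disc 2  [load 800/800]
  250 → disc 3 (new)  [load 250/800]
3 discs opened.

3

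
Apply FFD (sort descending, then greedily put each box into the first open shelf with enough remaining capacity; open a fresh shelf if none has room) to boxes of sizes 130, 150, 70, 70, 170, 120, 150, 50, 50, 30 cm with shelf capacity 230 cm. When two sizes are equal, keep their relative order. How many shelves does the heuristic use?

Sorted descending: 170, 150, 150, 130, 120, 70, 70, 50, 50, 30.
  170 → shelf 1 (new)  [load 170/230]
  150 → shelf 2 (new)  [load 150/230]
  150 → shelf 3 (new)  [load 150/230]
  130 → shelf 4 (new)  [load 130/230]
  120 → shelf 5 (new)  [load 120/230]
  70 → shelf 2  [load 220/230]
  70 → shelf 3  [load 220/230]
  50 → shelf 1  [load 220/230]
  50 → shelf 4  [load 180/230]
  30 → shelf 4  [load 210/230]
5 shelves opened.

5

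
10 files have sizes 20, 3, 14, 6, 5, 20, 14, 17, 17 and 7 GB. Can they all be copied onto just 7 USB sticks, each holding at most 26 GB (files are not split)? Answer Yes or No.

Yes

A valid assignment using 6 USB sticks:
  USB stick 1: 20 + 6 = 26
  USB stick 2: 20 + 5 = 25
  USB stick 3: 17 + 7 = 24
  USB stick 4: 17 + 3 = 20
  USB stick 5: 14 = 14
  USB stick 6: 14 = 14
That uses only 6 ≤ 7, so 7 USB sticks are enough.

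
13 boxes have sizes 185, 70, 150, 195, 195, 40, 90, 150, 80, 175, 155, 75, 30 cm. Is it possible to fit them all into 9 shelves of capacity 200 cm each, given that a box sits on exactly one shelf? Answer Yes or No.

Yes

A valid assignment using 9 shelves:
  shelf 1: 195 = 195
  shelf 2: 195 = 195
  shelf 3: 185 = 185
  shelf 4: 175 = 175
  shelf 5: 155 + 40 = 195
  shelf 6: 150 + 30 = 180
  shelf 7: 150 = 150
  shelf 8: 90 + 80 = 170
  shelf 9: 75 + 70 = 145
Every load is within 200 cm, so 9 shelves suffice.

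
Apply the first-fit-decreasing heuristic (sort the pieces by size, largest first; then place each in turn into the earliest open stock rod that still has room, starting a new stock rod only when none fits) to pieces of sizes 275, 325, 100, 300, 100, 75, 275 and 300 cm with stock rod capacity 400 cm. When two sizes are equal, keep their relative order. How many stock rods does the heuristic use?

5

Sorted descending: 325, 300, 300, 275, 275, 100, 100, 75.
  325 → stock rod 1 (new)  [load 325/400]
  300 → stock rod 2 (new)  [load 300/400]
  300 → stock rod 3 (new)  [load 300/400]
  275 → stock rod 4 (new)  [load 275/400]
  275 → stock rod 5 (new)  [load 275/400]
  100 → stock rod 2  [load 400/400]
  100 → stock rod 3  [load 400/400]
  75 → stock rod 1  [load 400/400]
5 stock rods opened.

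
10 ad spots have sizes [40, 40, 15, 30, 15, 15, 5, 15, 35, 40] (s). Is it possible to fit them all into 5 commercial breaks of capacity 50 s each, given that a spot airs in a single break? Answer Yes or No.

No

Total = 250 s; ⌈250/50⌉ = 5.
The bound of 5 does not rule out 5, but exhaustive search shows no assignment into 5 commercial breaks of capacity 50 s exists — the minimum is 6.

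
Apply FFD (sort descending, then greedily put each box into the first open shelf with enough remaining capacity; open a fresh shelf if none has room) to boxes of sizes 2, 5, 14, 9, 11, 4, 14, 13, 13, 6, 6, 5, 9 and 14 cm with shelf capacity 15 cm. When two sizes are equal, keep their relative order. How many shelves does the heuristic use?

Sorted descending: 14, 14, 14, 13, 13, 11, 9, 9, 6, 6, 5, 5, 4, 2.
  14 → shelf 1 (new)  [load 14/15]
  14 → shelf 2 (new)  [load 14/15]
  14 → shelf 3 (new)  [load 14/15]
  13 → shelf 4 (new)  [load 13/15]
  13 → shelf 5 (new)  [load 13/15]
  11 → shelf 6 (new)  [load 11/15]
  9 → shelf 7 (new)  [load 9/15]
  9 → shelf 8 (new)  [load 9/15]
  6 → shelf 7  [load 15/15]
  6 → shelf 8  [load 15/15]
  5 → shelf 9 (new)  [load 5/15]
  5 → shelf 9  [load 10/15]
  4 → shelf 6  [load 15/15]
  2 → shelf 4  [load 15/15]
9 shelves opened.

9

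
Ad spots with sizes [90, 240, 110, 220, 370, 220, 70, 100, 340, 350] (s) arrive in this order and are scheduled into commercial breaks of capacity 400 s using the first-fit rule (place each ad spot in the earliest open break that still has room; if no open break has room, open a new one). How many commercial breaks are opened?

  90 → break 1 (new)  [load 90/400]
  240 → break 1  [load 330/400]
  110 → break 2 (new)  [load 110/400]
  220 → break 2  [load 330/400]
  370 → break 3 (new)  [load 370/400]
  220 → break 4 (new)  [load 220/400]
  70 → break 1  [load 400/400]
  100 → break 4  [load 320/400]
  340 → break 5 (new)  [load 340/400]
  350 → break 6 (new)  [load 350/400]
6 commercial breaks opened.

6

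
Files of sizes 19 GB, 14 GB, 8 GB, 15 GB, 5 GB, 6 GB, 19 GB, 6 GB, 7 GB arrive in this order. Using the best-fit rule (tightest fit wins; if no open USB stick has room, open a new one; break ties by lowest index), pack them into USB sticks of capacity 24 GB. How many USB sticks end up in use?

  19 → USB stick 1 (new)  [load 19/24]
  14 → USB stick 2 (new)  [load 14/24]
  8 → USB stick 2  [load 22/24]
  15 → USB stick 3 (new)  [load 15/24]
  5 → USB stick 1  [load 24/24]
  6 → USB stick 3  [load 21/24]
  19 → USB stick 4 (new)  [load 19/24]
  6 → USB stick 5 (new)  [load 6/24]
  7 → USB stick 5  [load 13/24]
5 USB sticks opened.

5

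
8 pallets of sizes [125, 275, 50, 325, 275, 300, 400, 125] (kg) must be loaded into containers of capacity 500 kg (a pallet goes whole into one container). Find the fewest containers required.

Total = 400 + 325 + 300 + 275 + 275 + 125 + 125 + 50 = 1875 kg.
Lower bound: ⌈1875/500⌉ = 4 containers.
Also, 5 pallets each exceed 250 kg, and no two of those can share a container, so at least 5 containers are needed.
A packing using 5 containers:
  container 1: 400 + 50 = 450
  container 2: 325 + 125 = 450
  container 3: 300 + 125 = 425
  container 4: 275 = 275
  container 5: 275 = 275
This matches the lower bound, so 5 is optimal.

5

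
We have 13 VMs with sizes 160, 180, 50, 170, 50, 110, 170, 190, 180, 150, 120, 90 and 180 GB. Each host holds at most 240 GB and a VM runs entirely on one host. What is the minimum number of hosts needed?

Total = 190 + 180 + 180 + 180 + 170 + 170 + 160 + 150 + 120 + 110 + 90 + 50 + 50 = 1800 GB.
Lower bound: ⌈1800/240⌉ = 8 hosts.
A packing using 9 hosts:
  host 1: 190 + 50 = 240
  host 2: 180 + 50 = 230
  host 3: 180 = 180
  host 4: 180 = 180
  host 5: 170 = 170
  host 6: 170 = 170
  host 7: 160 = 160
  host 8: 150 + 90 = 240
  host 9: 120 + 110 = 230
No arrangement into 8 hosts stays within capacity, so 9 is optimal.

9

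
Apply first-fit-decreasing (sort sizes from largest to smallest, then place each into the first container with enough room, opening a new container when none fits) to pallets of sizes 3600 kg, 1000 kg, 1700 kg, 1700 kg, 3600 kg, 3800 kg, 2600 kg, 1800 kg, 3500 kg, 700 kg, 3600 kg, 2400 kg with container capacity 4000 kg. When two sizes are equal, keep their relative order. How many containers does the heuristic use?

9

Sorted descending: 3800, 3600, 3600, 3600, 3500, 2600, 2400, 1800, 1700, 1700, 1000, 700.
  3800 → container 1 (new)  [load 3800/4000]
  3600 → container 2 (new)  [load 3600/4000]
  3600 → container 3 (new)  [load 3600/4000]
  3600 → container 4 (new)  [load 3600/4000]
  3500 → container 5 (new)  [load 3500/4000]
  2600 → container 6 (new)  [load 2600/4000]
  2400 → container 7 (new)  [load 2400/4000]
  1800 → container 8 (new)  [load 1800/4000]
  1700 → container 8  [load 3500/4000]
  1700 → container 9 (new)  [load 1700/4000]
  1000 → container 6  [load 3600/4000]
  700 → container 7  [load 3100/4000]
9 containers opened.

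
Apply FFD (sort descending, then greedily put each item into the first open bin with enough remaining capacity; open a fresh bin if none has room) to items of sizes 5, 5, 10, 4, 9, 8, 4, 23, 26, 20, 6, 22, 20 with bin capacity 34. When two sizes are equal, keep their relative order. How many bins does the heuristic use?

Sorted descending: 26, 23, 22, 20, 20, 10, 9, 8, 6, 5, 5, 4, 4.
  26 → bin 1 (new)  [load 26/34]
  23 → bin 2 (new)  [load 23/34]
  22 → bin 3 (new)  [load 22/34]
  20 → bin 4 (new)  [load 20/34]
  20 → bin 5 (new)  [load 20/34]
  10 → bin 2  [load 33/34]
  9 → bin 3  [load 31/34]
  8 → bin 1  [load 34/34]
  6 → bin 4  [load 26/34]
  5 → bin 4  [load 31/34]
  5 → bin 5  [load 25/34]
  4 → bin 5  [load 29/34]
  4 → bin 5  [load 33/34]
5 bins opened.

5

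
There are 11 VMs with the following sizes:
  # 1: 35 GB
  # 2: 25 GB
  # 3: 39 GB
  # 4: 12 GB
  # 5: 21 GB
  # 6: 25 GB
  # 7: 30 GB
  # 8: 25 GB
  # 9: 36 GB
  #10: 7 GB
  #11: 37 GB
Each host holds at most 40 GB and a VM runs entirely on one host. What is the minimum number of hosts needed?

Total = 39 + 37 + 36 + 35 + 30 + 25 + 25 + 25 + 21 + 12 + 7 = 292 GB.
Lower bound: ⌈292/40⌉ = 8 hosts.
Also, 9 VMs each exceed 20 GB, and no two of those can share a host, so at least 9 hosts are needed.
A packing using 9 hosts:
  host 1: 39 = 39
  host 2: 37 = 37
  host 3: 36 = 36
  host 4: 35 = 35
  host 5: 30 + 7 = 37
  host 6: 25 + 12 = 37
  host 7: 25 = 25
  host 8: 25 = 25
  host 9: 21 = 21
This matches the lower bound, so 9 is optimal.

9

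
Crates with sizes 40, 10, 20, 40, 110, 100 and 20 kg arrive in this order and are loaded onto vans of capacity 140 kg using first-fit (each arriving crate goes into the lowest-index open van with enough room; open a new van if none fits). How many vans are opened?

3

  40 → van 1 (new)  [load 40/140]
  10 → van 1  [load 50/140]
  20 → van 1  [load 70/140]
  40 → van 1  [load 110/140]
  110 → van 2 (new)  [load 110/140]
  100 → van 3 (new)  [load 100/140]
  20 → van 1  [load 130/140]
3 vans opened.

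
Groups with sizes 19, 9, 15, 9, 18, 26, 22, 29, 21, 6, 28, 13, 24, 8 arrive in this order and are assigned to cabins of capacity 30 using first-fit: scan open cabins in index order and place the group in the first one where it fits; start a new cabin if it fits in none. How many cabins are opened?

10

  19 → cabin 1 (new)  [load 19/30]
  9 → cabin 1  [load 28/30]
  15 → cabin 2 (new)  [load 15/30]
  9 → cabin 2  [load 24/30]
  18 → cabin 3 (new)  [load 18/30]
  26 → cabin 4 (new)  [load 26/30]
  22 → cabin 5 (new)  [load 22/30]
  29 → cabin 6 (new)  [load 29/30]
  21 → cabin 7 (new)  [load 21/30]
  6 → cabin 2  [load 30/30]
  28 → cabin 8 (new)  [load 28/30]
  13 → cabin 9 (new)  [load 13/30]
  24 → cabin 10 (new)  [load 24/30]
  8 → cabin 3  [load 26/30]
10 cabins opened.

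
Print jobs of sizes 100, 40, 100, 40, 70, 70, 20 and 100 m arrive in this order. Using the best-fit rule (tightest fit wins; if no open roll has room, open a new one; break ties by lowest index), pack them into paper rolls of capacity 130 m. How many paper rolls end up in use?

  100 → roll 1 (new)  [load 100/130]
  40 → roll 2 (new)  [load 40/130]
  100 → roll 3 (new)  [load 100/130]
  40 → roll 2  [load 80/130]
  70 → roll 4 (new)  [load 70/130]
  70 → roll 5 (new)  [load 70/130]
  20 → roll 1  [load 120/130]
  100 → roll 6 (new)  [load 100/130]
6 paper rolls opened.

6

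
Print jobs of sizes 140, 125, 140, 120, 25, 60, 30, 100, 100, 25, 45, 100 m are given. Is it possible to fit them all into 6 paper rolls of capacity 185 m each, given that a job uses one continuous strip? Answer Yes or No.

Total = 1010 m; ⌈1010/185⌉ = 6.
7 print jobs each exceed half the capacity and cannot share a roll, forcing at least 7 paper rolls.
At least 7 paper rolls are required, but only 6 are allowed.

No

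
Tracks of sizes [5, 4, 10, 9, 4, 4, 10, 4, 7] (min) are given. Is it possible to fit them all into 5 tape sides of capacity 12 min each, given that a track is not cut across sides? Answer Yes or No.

No

Total = 57 min; ⌈57/12⌉ = 5.
The bound of 5 does not rule out 5, but exhaustive search shows no assignment into 5 tape sides of capacity 12 min exists — the minimum is 6.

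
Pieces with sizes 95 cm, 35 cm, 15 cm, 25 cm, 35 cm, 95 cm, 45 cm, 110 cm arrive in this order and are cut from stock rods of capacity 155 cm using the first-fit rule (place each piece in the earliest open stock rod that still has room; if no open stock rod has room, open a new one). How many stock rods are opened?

  95 → stock rod 1 (new)  [load 95/155]
  35 → stock rod 1  [load 130/155]
  15 → stock rod 1  [load 145/155]
  25 → stock rod 2 (new)  [load 25/155]
  35 → stock rod 2  [load 60/155]
  95 → stock rod 2  [load 155/155]
  45 → stock rod 3 (new)  [load 45/155]
  110 → stock rod 3  [load 155/155]
3 stock rods opened.

3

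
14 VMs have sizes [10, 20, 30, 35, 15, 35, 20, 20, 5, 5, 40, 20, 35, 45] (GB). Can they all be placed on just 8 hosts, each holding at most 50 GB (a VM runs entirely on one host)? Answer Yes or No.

A valid assignment using 8 hosts:
  host 1: 45 + 5 = 50
  host 2: 40 + 10 = 50
  host 3: 35 + 15 = 50
  host 4: 35 + 5 = 40
  host 5: 35 = 35
  host 6: 30 + 20 = 50
  host 7: 20 + 20 = 40
  host 8: 20 = 20
Every load is within 50 GB, so 8 hosts suffice.

Yes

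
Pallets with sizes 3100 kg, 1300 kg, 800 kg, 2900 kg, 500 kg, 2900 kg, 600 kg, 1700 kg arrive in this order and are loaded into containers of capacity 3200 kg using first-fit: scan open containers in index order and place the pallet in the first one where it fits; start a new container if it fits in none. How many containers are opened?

5

  3100 → container 1 (new)  [load 3100/3200]
  1300 → container 2 (new)  [load 1300/3200]
  800 → container 2  [load 2100/3200]
  2900 → container 3 (new)  [load 2900/3200]
  500 → container 2  [load 2600/3200]
  2900 → container 4 (new)  [load 2900/3200]
  600 → container 2  [load 3200/3200]
  1700 → container 5 (new)  [load 1700/3200]
5 containers opened.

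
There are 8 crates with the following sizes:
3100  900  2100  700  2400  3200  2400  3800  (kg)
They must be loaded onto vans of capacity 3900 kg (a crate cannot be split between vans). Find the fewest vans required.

Total = 3800 + 3200 + 3100 + 2400 + 2400 + 2100 + 900 + 700 = 18600 kg.
Lower bound: ⌈18600/3900⌉ = 5 vans.
Also, 6 crates each exceed 1950 kg, and no two of those can share a van, so at least 6 vans are needed.
A packing using 6 vans:
  van 1: 3800 = 3800
  van 2: 3200 + 700 = 3900
  van 3: 3100 = 3100
  van 4: 2400 + 900 = 3300
  van 5: 2400 = 2400
  van 6: 2100 = 2100
This matches the lower bound, so 6 is optimal.

6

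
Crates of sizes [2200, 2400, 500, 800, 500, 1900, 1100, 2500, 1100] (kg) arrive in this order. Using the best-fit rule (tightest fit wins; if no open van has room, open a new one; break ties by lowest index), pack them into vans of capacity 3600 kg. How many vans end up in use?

4

  2200 → van 1 (new)  [load 2200/3600]
  2400 → van 2 (new)  [load 2400/3600]
  500 → van 2  [load 2900/3600]
  800 → van 1  [load 3000/3600]
  500 → van 1  [load 3500/3600]
  1900 → van 3 (new)  [load 1900/3600]
  1100 → van 3  [load 3000/3600]
  2500 → van 4 (new)  [load 2500/3600]
  1100 → van 4  [load 3600/3600]
4 vans opened.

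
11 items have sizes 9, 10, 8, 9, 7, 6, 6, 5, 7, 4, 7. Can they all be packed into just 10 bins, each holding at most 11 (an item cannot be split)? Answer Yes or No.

A valid assignment using 9 bins:
  bin 1: 10 = 10
  bin 2: 9 = 9
  bin 3: 9 = 9
  bin 4: 8 = 8
  bin 5: 7 + 4 = 11
  bin 6: 7 = 7
  bin 7: 7 = 7
  bin 8: 6 + 5 = 11
  bin 9: 6 = 6
That uses only 9 ≤ 10, so 10 bins are enough.

Yes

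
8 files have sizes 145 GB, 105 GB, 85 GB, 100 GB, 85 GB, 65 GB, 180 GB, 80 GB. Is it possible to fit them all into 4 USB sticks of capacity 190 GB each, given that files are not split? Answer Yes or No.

Total = 845 GB; ⌈845/190⌉ = 5.
At least 5 USB sticks are required, but only 4 are allowed.

No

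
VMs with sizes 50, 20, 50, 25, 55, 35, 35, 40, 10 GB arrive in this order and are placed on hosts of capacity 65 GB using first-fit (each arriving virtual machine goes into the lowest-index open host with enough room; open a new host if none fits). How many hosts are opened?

  50 → host 1 (new)  [load 50/65]
  20 → host 2 (new)  [load 20/65]
  50 → host 3 (new)  [load 50/65]
  25 → host 2  [load 45/65]
  55 → host 4 (new)  [load 55/65]
  35 → host 5 (new)  [load 35/65]
  35 → host 6 (new)  [load 35/65]
  40 → host 7 (new)  [load 40/65]
  10 → host 1  [load 60/65]
7 hosts opened.

7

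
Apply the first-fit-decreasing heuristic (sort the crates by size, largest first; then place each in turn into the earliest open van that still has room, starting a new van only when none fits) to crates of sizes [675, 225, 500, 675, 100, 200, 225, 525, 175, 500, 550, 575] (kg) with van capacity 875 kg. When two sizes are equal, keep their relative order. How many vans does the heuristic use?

Sorted descending: 675, 675, 575, 550, 525, 500, 500, 225, 225, 200, 175, 100.
  675 → van 1 (new)  [load 675/875]
  675 → van 2 (new)  [load 675/875]
  575 → van 3 (new)  [load 575/875]
  550 → van 4 (new)  [load 550/875]
  525 → van 5 (new)  [load 525/875]
  500 → van 6 (new)  [load 500/875]
  500 → van 7 (new)  [load 500/875]
  225 → van 3  [load 800/875]
  225 → van 4  [load 775/875]
  200 → van 1  [load 875/875]
  175 → van 2  [load 850/875]
  100 → van 4  [load 875/875]
7 vans opened.

7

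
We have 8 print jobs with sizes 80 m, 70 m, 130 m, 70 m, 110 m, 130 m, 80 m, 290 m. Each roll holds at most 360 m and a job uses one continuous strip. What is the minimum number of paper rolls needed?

Total = 290 + 130 + 130 + 110 + 80 + 80 + 70 + 70 = 960 m.
Lower bound: ⌈960/360⌉ = 3 paper rolls.
A packing using 3 paper rolls:
  roll 1: 290 + 70 = 360
  roll 2: 130 + 130 + 80 = 340
  roll 3: 110 + 80 + 70 = 260
This matches the lower bound, so 3 is optimal.

3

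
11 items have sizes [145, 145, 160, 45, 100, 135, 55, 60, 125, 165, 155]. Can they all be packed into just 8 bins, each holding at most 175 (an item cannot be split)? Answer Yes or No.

Total = 1290; ⌈1290/175⌉ = 8.
The bound of 8 does not rule out 8, but exhaustive search shows no assignment into 8 bins of capacity 175 exists — the minimum is 9.

No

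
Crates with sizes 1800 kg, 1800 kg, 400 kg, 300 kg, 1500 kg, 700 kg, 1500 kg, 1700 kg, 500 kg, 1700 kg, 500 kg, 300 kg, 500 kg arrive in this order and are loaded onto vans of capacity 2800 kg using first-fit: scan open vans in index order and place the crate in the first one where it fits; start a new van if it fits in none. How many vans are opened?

6

  1800 → van 1 (new)  [load 1800/2800]
  1800 → van 2 (new)  [load 1800/2800]
  400 → van 1  [load 2200/2800]
  300 → van 1  [load 2500/2800]
  1500 → van 3 (new)  [load 1500/2800]
  700 → van 2  [load 2500/2800]
  1500 → van 4 (new)  [load 1500/2800]
  1700 → van 5 (new)  [load 1700/2800]
  500 → van 3  [load 2000/2800]
  1700 → van 6 (new)  [load 1700/2800]
  500 → van 3  [load 2500/2800]
  300 → van 1  [load 2800/2800]
  500 → van 4  [load 2000/2800]
6 vans opened.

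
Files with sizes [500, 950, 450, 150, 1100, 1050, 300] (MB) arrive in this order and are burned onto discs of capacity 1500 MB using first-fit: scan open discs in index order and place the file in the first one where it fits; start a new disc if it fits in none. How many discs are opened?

4

  500 → disc 1 (new)  [load 500/1500]
  950 → disc 1  [load 1450/1500]
  450 → disc 2 (new)  [load 450/1500]
  150 → disc 2  [load 600/1500]
  1100 → disc 3 (new)  [load 1100/1500]
  1050 → disc 4 (new)  [load 1050/1500]
  300 → disc 2  [load 900/1500]
4 discs opened.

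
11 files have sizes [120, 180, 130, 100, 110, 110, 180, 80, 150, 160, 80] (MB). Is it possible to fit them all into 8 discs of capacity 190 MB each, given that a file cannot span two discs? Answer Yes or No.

No

Total = 1400 MB; ⌈1400/190⌉ = 8.
9 files each exceed half the capacity and cannot share a disc, forcing at least 9 discs.
At least 9 discs are required, but only 8 are allowed.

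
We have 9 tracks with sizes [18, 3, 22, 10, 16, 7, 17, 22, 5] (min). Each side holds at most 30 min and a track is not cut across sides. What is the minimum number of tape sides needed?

Total = 22 + 22 + 18 + 17 + 16 + 10 + 7 + 5 + 3 = 120 min.
Lower bound: ⌈120/30⌉ = 4 tape sides.
Also, 5 tracks each exceed 15 min, and no two of those can share a side, so at least 5 tape sides are needed.
A packing using 5 tape sides:
  side 1: 22 + 7 = 29
  side 2: 22 + 5 + 3 = 30
  side 3: 18 + 10 = 28
  side 4: 17 = 17
  side 5: 16 = 16
This matches the lower bound, so 5 is optimal.

5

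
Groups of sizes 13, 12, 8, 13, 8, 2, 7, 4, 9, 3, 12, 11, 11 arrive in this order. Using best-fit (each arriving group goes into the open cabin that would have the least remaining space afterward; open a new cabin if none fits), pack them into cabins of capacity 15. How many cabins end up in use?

  13 → cabin 1 (new)  [load 13/15]
  12 → cabin 2 (new)  [load 12/15]
  8 → cabin 3 (new)  [load 8/15]
  13 → cabin 4 (new)  [load 13/15]
  8 → cabin 5 (new)  [load 8/15]
  2 → cabin 1  [load 15/15]
  7 → cabin 3  [load 15/15]
  4 → cabin 5  [load 12/15]
  9 → cabin 6 (new)  [load 9/15]
  3 → cabin 2  [load 15/15]
  12 → cabin 7 (new)  [load 12/15]
  11 → cabin 8 (new)  [load 11/15]
  11 → cabin 9 (new)  [load 11/15]
9 cabins opened.

9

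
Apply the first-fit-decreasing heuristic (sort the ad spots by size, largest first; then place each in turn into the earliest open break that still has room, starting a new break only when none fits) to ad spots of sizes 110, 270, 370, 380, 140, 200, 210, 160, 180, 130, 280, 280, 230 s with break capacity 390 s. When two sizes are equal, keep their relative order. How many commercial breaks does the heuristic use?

Sorted descending: 380, 370, 280, 280, 270, 230, 210, 200, 180, 160, 140, 130, 110.
  380 → break 1 (new)  [load 380/390]
  370 → break 2 (new)  [load 370/390]
  280 → break 3 (new)  [load 280/390]
  280 → break 4 (new)  [load 280/390]
  270 → break 5 (new)  [load 270/390]
  230 → break 6 (new)  [load 230/390]
  210 → break 7 (new)  [load 210/390]
  200 → break 8 (new)  [load 200/390]
  180 → break 7  [load 390/390]
  160 → break 6  [load 390/390]
  140 → break 8  [load 340/390]
  130 → break 9 (new)  [load 130/390]
  110 → break 3  [load 390/390]
9 commercial breaks opened.

9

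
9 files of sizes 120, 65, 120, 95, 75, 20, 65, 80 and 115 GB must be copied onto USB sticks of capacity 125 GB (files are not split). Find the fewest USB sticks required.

Total = 120 + 120 + 115 + 95 + 80 + 75 + 65 + 65 + 20 = 755 GB.
Lower bound: ⌈755/125⌉ = 7 USB sticks.
Also, 8 files each exceed 125/2 GB, and no two of those can share a USB stick, so at least 8 USB sticks are needed.
A packing using 8 USB sticks:
  USB stick 1: 120 = 120
  USB stick 2: 120 = 120
  USB stick 3: 115 = 115
  USB stick 4: 95 + 20 = 115
  USB stick 5: 80 = 80
  USB stick 6: 75 = 75
  USB stick 7: 65 = 65
  USB stick 8: 65 = 65
This matches the lower bound, so 8 is optimal.

8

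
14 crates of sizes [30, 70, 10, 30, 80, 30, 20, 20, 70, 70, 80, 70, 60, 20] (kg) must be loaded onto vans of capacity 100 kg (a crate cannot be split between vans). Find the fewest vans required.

Total = 80 + 80 + 70 + 70 + 70 + 70 + 60 + 30 + 30 + 30 + 20 + 20 + 20 + 10 = 660 kg.
Lower bound: ⌈660/100⌉ = 7 vans.
A packing using 7 vans:
  van 1: 80 + 20 = 100
  van 2: 80 + 20 = 100
  van 3: 70 + 30 = 100
  van 4: 70 + 30 = 100
  van 5: 70 + 30 = 100
  van 6: 70 + 20 + 10 = 100
  van 7: 60 = 60
This matches the lower bound, so 7 is optimal.

7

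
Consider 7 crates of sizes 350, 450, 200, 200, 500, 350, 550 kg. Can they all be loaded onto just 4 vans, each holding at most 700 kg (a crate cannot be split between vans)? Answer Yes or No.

A valid assignment using 4 vans:
  van 1: 550 = 550
  van 2: 500 + 200 = 700
  van 3: 450 + 200 = 650
  van 4: 350 + 350 = 700
Every load is within 700 kg, so 4 vans suffice.

Yes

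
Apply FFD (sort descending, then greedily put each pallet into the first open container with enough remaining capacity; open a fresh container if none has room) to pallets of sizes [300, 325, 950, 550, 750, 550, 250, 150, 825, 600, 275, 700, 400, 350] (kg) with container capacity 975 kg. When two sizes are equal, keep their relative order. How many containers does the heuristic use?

8

Sorted descending: 950, 825, 750, 700, 600, 550, 550, 400, 350, 325, 300, 275, 250, 150.
  950 → container 1 (new)  [load 950/975]
  825 → container 2 (new)  [load 825/975]
  750 → container 3 (new)  [load 750/975]
  700 → container 4 (new)  [load 700/975]
  600 → container 5 (new)  [load 600/975]
  550 → container 6 (new)  [load 550/975]
  550 → container 7 (new)  [load 550/975]
  400 → container 6  [load 950/975]
  350 → container 5  [load 950/975]
  325 → container 7  [load 875/975]
  300 → container 8 (new)  [load 300/975]
  275 → container 4  [load 975/975]
  250 → container 8  [load 550/975]
  150 → container 2  [load 975/975]
8 containers opened.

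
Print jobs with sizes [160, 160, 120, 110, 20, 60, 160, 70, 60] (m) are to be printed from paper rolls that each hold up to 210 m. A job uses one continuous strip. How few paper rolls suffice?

6

Total = 160 + 160 + 160 + 120 + 110 + 70 + 60 + 60 + 20 = 920 m.
Lower bound: ⌈920/210⌉ = 5 paper rolls.
A packing using 6 paper rolls:
  roll 1: 160 + 20 = 180
  roll 2: 160 = 160
  roll 3: 160 = 160
  roll 4: 120 + 70 = 190
  roll 5: 110 + 60 = 170
  roll 6: 60 = 60
No arrangement into 5 paper rolls stays within capacity, so 6 is optimal.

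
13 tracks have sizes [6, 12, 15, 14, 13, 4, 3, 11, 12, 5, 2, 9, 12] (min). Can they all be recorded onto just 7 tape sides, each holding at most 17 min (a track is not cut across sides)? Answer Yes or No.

Total = 118 min; ⌈118/17⌉ = 7.
8 tracks each exceed half the capacity and cannot share a side, forcing at least 8 tape sides.
At least 8 tape sides are required, but only 7 are allowed.

No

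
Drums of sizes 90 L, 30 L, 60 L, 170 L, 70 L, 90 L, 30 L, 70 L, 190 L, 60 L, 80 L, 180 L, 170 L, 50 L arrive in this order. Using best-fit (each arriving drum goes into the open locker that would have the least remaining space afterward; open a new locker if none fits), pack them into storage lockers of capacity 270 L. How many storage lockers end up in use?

  90 → locker 1 (new)  [load 90/270]
  30 → locker 1  [load 120/270]
  60 → locker 1  [load 180/270]
  170 → locker 2 (new)  [load 170/270]
  70 → locker 1  [load 250/270]
  90 → locker 2  [load 260/270]
  30 → locker 3 (new)  [load 30/270]
  70 → locker 3  [load 100/270]
  190 → locker 4 (new)  [load 190/270]
  60 → locker 4  [load 250/270]
  80 → locker 3  [load 180/270]
  180 → locker 5 (new)  [load 180/270]
  170 → locker 6 (new)  [load 170/270]
  50 → locker 3  [load 230/270]
6 storage lockers opened.

6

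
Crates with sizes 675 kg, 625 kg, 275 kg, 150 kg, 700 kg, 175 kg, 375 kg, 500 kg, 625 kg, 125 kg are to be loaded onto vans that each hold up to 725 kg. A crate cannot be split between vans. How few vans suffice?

7

Total = 700 + 675 + 625 + 625 + 500 + 375 + 275 + 175 + 150 + 125 = 4225 kg.
Lower bound: ⌈4225/725⌉ = 6 vans.
A packing using 7 vans:
  van 1: 700 = 700
  van 2: 675 = 675
  van 3: 625 = 625
  van 4: 625 = 625
  van 5: 500 + 175 = 675
  van 6: 375 + 275 = 650
  van 7: 150 + 125 = 275
No arrangement into 6 vans stays within capacity, so 7 is optimal.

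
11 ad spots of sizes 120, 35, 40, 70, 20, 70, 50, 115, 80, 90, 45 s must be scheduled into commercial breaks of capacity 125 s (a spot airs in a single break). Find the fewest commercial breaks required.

7

Total = 120 + 115 + 90 + 80 + 70 + 70 + 50 + 45 + 40 + 35 + 20 = 735 s.
Lower bound: ⌈735/125⌉ = 6 commercial breaks.
A packing using 7 commercial breaks:
  break 1: 120 = 120
  break 2: 115 = 115
  break 3: 90 + 35 = 125
  break 4: 80 + 45 = 125
  break 5: 70 + 50 = 120
  break 6: 70 + 40 = 110
  break 7: 20 = 20
No arrangement into 6 commercial breaks stays within capacity, so 7 is optimal.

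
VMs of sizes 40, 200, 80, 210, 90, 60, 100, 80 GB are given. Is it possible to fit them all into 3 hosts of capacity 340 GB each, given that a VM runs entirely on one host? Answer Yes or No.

A valid assignment using 3 hosts:
  host 1: 210 + 100 = 310
  host 2: 200 + 90 + 40 = 330
  host 3: 80 + 80 + 60 = 220
Every load is within 340 GB, so 3 hosts suffice.

Yes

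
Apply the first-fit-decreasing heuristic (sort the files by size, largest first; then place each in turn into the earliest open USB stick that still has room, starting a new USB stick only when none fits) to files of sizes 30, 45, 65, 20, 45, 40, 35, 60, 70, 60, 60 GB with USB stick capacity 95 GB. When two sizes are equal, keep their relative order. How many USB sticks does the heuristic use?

7

Sorted descending: 70, 65, 60, 60, 60, 45, 45, 40, 35, 30, 20.
  70 → USB stick 1 (new)  [load 70/95]
  65 → USB stick 2 (new)  [load 65/95]
  60 → USB stick 3 (new)  [load 60/95]
  60 → USB stick 4 (new)  [load 60/95]
  60 → USB stick 5 (new)  [load 60/95]
  45 → USB stick 6 (new)  [load 45/95]
  45 → USB stick 6  [load 90/95]
  40 → USB stick 7 (new)  [load 40/95]
  35 → USB stick 3  [load 95/95]
  30 → USB stick 2  [load 95/95]
  20 → USB stick 1  [load 90/95]
7 USB sticks opened.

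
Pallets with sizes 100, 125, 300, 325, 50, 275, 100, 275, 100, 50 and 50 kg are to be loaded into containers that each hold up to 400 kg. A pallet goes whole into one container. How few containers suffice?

5

Total = 325 + 300 + 275 + 275 + 125 + 100 + 100 + 100 + 50 + 50 + 50 = 1750 kg.
Lower bound: ⌈1750/400⌉ = 5 containers.
A packing using 5 containers:
  container 1: 325 + 50 = 375
  container 2: 300 + 100 = 400
  container 3: 275 + 125 = 400
  container 4: 275 + 100 = 375
  container 5: 100 + 50 + 50 = 200
This matches the lower bound, so 5 is optimal.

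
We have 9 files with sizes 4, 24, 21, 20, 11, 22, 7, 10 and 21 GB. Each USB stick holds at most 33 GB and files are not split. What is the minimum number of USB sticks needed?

Total = 24 + 22 + 21 + 21 + 20 + 11 + 10 + 7 + 4 = 140 GB.
Lower bound: ⌈140/33⌉ = 5 USB sticks.
A packing using 5 USB sticks:
  USB stick 1: 24 + 7 = 31
  USB stick 2: 22 + 11 = 33
  USB stick 3: 21 + 10 = 31
  USB stick 4: 21 + 4 = 25
  USB stick 5: 20 = 20
This matches the lower bound, so 5 is optimal.

5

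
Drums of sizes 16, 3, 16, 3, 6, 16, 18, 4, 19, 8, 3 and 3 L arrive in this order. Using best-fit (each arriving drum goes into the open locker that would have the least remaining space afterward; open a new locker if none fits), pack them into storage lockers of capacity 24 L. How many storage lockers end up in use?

  16 → locker 1 (new)  [load 16/24]
  3 → locker 1  [load 19/24]
  16 → locker 2 (new)  [load 16/24]
  3 → locker 1  [load 22/24]
  6 → locker 2  [load 22/24]
  16 → locker 3 (new)  [load 16/24]
  18 → locker 4 (new)  [load 18/24]
  4 → locker 4  [load 22/24]
  19 → locker 5 (new)  [load 19/24]
  8 → locker 3  [load 24/24]
  3 → locker 5  [load 22/24]
  3 → locker 6 (new)  [load 3/24]
6 storage lockers opened.

6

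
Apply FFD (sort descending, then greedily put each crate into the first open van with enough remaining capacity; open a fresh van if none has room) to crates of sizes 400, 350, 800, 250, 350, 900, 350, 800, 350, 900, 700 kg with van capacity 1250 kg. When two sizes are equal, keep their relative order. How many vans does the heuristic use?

Sorted descending: 900, 900, 800, 800, 700, 400, 350, 350, 350, 350, 250.
  900 → van 1 (new)  [load 900/1250]
  900 → van 2 (new)  [load 900/1250]
  800 → van 3 (new)  [load 800/1250]
  800 → van 4 (new)  [load 800/1250]
  700 → van 5 (new)  [load 700/1250]
  400 → van 3  [load 1200/1250]
  350 → van 1  [load 1250/1250]
  350 → van 2  [load 1250/1250]
  350 → van 4  [load 1150/1250]
  350 → van 5  [load 1050/1250]
  250 → van 6 (new)  [load 250/1250]
6 vans opened.

6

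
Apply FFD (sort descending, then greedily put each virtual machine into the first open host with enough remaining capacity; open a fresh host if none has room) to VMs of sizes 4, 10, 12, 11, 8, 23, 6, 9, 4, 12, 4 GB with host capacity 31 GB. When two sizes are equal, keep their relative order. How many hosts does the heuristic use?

4

Sorted descending: 23, 12, 12, 11, 10, 9, 8, 6, 4, 4, 4.
  23 → host 1 (new)  [load 23/31]
  12 → host 2 (new)  [load 12/31]
  12 → host 2  [load 24/31]
  11 → host 3 (new)  [load 11/31]
  10 → host 3  [load 21/31]
  9 → host 3  [load 30/31]
  8 → host 1  [load 31/31]
  6 → host 2  [load 30/31]
  4 → host 4 (new)  [load 4/31]
  4 → host 4  [load 8/31]
  4 → host 4  [load 12/31]
4 hosts opened.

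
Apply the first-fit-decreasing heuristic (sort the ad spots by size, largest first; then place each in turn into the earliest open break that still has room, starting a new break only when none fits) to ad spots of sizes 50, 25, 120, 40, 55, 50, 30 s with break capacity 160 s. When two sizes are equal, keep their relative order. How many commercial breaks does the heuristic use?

3

Sorted descending: 120, 55, 50, 50, 40, 30, 25.
  120 → break 1 (new)  [load 120/160]
  55 → break 2 (new)  [load 55/160]
  50 → break 2  [load 105/160]
  50 → break 2  [load 155/160]
  40 → break 1  [load 160/160]
  30 → break 3 (new)  [load 30/160]
  25 → break 3  [load 55/160]
3 commercial breaks opened.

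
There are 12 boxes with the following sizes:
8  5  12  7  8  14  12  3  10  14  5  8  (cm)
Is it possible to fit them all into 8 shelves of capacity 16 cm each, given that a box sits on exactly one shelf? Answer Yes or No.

A valid assignment using 8 shelves:
  shelf 1: 14 = 14
  shelf 2: 14 = 14
  shelf 3: 12 + 3 = 15
  shelf 4: 12 = 12
  shelf 5: 10 + 5 = 15
  shelf 6: 8 + 8 = 16
  shelf 7: 8 + 7 = 15
  shelf 8: 5 = 5
Every load is within 16 cm, so 8 shelves suffice.

Yes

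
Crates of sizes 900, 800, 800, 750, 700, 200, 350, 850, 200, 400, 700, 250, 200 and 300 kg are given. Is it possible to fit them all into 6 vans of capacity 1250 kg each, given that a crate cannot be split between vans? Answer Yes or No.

No

Total = 7400 kg; ⌈7400/1250⌉ = 6.
7 crates each exceed half the capacity and cannot share a van, forcing at least 7 vans.
At least 7 vans are required, but only 6 are allowed.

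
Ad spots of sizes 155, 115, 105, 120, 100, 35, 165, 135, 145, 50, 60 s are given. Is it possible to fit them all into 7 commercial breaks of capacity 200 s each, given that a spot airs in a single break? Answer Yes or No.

Total = 1185 s; ⌈1185/200⌉ = 6.
7 ad spots each exceed half the capacity and cannot share a break, forcing at least 7 commercial breaks.
The bound of 7 does not rule out 7, but exhaustive search shows no assignment into 7 commercial breaks of capacity 200 s exists — the minimum is 8.

No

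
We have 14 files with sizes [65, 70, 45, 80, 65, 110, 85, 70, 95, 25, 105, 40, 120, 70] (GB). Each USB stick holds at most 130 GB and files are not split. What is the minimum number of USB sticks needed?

10

Total = 120 + 110 + 105 + 95 + 85 + 80 + 70 + 70 + 70 + 65 + 65 + 45 + 40 + 25 = 1045 GB.
Lower bound: ⌈1045/130⌉ = 9 USB sticks.
A packing using 10 USB sticks:
  USB stick 1: 120 = 120
  USB stick 2: 110 = 110
  USB stick 3: 105 + 25 = 130
  USB stick 4: 95 = 95
  USB stick 5: 85 + 45 = 130
  USB stick 6: 80 + 40 = 120
  USB stick 7: 70 = 70
  USB stick 8: 70 = 70
  USB stick 9: 70 = 70
  USB stick 10: 65 + 65 = 130
No arrangement into 9 USB sticks stays within capacity, so 10 is optimal.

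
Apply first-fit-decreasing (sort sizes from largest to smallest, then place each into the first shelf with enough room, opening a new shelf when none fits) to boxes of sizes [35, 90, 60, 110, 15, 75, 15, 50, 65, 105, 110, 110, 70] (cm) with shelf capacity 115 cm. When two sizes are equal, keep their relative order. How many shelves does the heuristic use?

Sorted descending: 110, 110, 110, 105, 90, 75, 70, 65, 60, 50, 35, 15, 15.
  110 → shelf 1 (new)  [load 110/115]
  110 → shelf 2 (new)  [load 110/115]
  110 → shelf 3 (new)  [load 110/115]
  105 → shelf 4 (new)  [load 105/115]
  90 → shelf 5 (new)  [load 90/115]
  75 → shelf 6 (new)  [load 75/115]
  70 → shelf 7 (new)  [load 70/115]
  65 → shelf 8 (new)  [load 65/115]
  60 → shelf 9 (new)  [load 60/115]
  50 → shelf 8  [load 115/115]
  35 → shelf 6  [load 110/115]
  15 → shelf 5  [load 105/115]
  15 → shelf 7  [load 85/115]
9 shelves opened.

9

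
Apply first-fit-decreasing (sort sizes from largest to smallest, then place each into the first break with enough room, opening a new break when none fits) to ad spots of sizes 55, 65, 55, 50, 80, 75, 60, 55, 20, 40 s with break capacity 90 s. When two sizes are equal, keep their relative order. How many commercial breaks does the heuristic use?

8

Sorted descending: 80, 75, 65, 60, 55, 55, 55, 50, 40, 20.
  80 → break 1 (new)  [load 80/90]
  75 → break 2 (new)  [load 75/90]
  65 → break 3 (new)  [load 65/90]
  60 → break 4 (new)  [load 60/90]
  55 → break 5 (new)  [load 55/90]
  55 → break 6 (new)  [load 55/90]
  55 → break 7 (new)  [load 55/90]
  50 → break 8 (new)  [load 50/90]
  40 → break 8  [load 90/90]
  20 → break 3  [load 85/90]
8 commercial breaks opened.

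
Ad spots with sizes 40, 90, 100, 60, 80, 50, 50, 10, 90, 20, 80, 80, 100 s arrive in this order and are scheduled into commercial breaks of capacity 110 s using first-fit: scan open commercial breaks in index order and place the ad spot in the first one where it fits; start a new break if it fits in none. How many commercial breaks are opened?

9

  40 → break 1 (new)  [load 40/110]
  90 → break 2 (new)  [load 90/110]
  100 → break 3 (new)  [load 100/110]
  60 → break 1  [load 100/110]
  80 → break 4 (new)  [load 80/110]
  50 → break 5 (new)  [load 50/110]
  50 → break 5  [load 100/110]
  10 → break 1  [load 110/110]
  90 → break 6 (new)  [load 90/110]
  20 → break 2  [load 110/110]
  80 → break 7 (new)  [load 80/110]
  80 → break 8 (new)  [load 80/110]
  100 → break 9 (new)  [load 100/110]
9 commercial breaks opened.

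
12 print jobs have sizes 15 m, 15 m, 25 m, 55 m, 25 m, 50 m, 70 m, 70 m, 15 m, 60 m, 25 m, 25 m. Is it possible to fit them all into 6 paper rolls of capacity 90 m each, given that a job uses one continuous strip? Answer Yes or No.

Yes

A valid assignment using 6 paper rolls:
  roll 1: 70 + 15 = 85
  roll 2: 70 + 15 = 85
  roll 3: 60 + 25 = 85
  roll 4: 55 + 25 = 80
  roll 5: 50 + 25 + 15 = 90
  roll 6: 25 = 25
Every load is within 90 m, so 6 paper rolls suffice.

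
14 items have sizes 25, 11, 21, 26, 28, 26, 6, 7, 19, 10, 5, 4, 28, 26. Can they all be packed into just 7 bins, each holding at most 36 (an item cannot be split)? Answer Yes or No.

No

Total = 242; ⌈242/36⌉ = 7.
8 items each exceed half the capacity and cannot share a bin, forcing at least 8 bins.
At least 8 bins are required, but only 7 are allowed.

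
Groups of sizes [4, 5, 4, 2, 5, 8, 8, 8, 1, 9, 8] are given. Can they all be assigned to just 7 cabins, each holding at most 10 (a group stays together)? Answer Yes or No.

A valid assignment using 7 cabins:
  cabin 1: 9 + 1 = 10
  cabin 2: 8 + 2 = 10
  cabin 3: 8 = 8
  cabin 4: 8 = 8
  cabin 5: 8 = 8
  cabin 6: 5 + 5 = 10
  cabin 7: 4 + 4 = 8
Every load is within 10, so 7 cabins suffice.

Yes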